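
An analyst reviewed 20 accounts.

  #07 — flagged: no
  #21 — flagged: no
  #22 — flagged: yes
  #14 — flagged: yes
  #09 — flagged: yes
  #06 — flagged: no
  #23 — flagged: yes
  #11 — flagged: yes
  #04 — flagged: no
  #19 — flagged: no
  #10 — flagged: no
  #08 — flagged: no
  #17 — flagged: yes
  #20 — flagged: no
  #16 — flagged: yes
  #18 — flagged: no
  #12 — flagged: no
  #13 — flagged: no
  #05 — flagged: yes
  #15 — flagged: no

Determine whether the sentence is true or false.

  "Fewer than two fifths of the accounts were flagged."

False

Truth condition: |A ∩ B| / |A| < 2/5.
|A| = 20, |A ∩ B| = 8, |A ∖ B| = 12.
|A ∩ B|/|A| = 8/20, so the statement is false.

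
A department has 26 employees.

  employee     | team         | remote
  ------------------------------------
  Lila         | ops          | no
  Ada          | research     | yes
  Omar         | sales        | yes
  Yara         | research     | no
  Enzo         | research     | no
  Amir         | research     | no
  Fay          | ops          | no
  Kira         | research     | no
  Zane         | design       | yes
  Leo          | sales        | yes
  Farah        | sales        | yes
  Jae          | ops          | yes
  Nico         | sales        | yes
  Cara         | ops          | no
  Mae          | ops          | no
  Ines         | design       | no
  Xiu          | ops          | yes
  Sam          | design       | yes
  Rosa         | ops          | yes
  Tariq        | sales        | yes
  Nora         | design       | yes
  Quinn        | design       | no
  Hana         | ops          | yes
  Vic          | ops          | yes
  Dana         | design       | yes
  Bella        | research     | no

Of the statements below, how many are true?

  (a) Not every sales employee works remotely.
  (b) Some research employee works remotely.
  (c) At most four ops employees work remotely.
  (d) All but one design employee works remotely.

1

(a) sales: |A| = 5, |A ∩ B| = 5; needs A ⊄ B (|A ∖ B| ≥ 1) — false.
(b) research: |A| = 6, |A ∩ B| = 1; needs A ∩ B ≠ ∅ (|A ∩ B| ≥ 1) — true.
(c) ops: |A| = 9, |A ∩ B| = 5; needs |A ∩ B| ≤ 4 — false.
(d) design: |A| = 6, |A ∩ B| = 4; needs |A ∖ B| = 1 — false.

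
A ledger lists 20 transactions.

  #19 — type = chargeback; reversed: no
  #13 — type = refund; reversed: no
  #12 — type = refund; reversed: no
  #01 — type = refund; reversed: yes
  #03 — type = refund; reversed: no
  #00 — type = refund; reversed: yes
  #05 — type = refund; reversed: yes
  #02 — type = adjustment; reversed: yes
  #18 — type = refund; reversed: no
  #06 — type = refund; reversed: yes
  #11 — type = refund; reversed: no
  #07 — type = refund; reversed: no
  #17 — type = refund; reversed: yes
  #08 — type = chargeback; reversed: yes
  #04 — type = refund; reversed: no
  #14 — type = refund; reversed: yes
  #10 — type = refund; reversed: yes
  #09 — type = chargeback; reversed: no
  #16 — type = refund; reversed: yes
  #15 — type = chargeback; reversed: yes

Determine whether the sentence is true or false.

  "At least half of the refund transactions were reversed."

Truth condition: |A ∩ B| ≥ |A ∖ B|.
|A| = 15, |A ∩ B| = 8, |A ∖ B| = 7.
8 > 7, so the statement is true.

True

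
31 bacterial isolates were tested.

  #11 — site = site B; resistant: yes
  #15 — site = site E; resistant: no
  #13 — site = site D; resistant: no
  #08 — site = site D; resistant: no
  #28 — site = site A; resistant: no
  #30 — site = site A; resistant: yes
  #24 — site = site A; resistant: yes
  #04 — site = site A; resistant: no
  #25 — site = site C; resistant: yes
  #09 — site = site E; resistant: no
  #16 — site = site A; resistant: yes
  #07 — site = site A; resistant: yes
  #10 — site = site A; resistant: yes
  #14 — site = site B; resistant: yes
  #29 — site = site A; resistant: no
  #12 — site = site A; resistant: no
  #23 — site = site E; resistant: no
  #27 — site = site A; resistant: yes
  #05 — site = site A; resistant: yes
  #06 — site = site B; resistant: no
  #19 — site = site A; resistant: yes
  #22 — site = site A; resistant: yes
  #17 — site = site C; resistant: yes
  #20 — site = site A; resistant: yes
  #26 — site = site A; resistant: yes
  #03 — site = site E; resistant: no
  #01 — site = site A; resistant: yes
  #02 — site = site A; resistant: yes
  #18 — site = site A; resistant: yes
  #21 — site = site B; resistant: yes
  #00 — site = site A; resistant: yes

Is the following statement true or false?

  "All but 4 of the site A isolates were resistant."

True

'All but 4 of the site A isolates were resistant' holds iff |A ∖ B| = 4.
|A| = 19, |A ∩ B| = 15, |A ∖ B| = 4.
|A ∖ B| = 4, so the statement is true.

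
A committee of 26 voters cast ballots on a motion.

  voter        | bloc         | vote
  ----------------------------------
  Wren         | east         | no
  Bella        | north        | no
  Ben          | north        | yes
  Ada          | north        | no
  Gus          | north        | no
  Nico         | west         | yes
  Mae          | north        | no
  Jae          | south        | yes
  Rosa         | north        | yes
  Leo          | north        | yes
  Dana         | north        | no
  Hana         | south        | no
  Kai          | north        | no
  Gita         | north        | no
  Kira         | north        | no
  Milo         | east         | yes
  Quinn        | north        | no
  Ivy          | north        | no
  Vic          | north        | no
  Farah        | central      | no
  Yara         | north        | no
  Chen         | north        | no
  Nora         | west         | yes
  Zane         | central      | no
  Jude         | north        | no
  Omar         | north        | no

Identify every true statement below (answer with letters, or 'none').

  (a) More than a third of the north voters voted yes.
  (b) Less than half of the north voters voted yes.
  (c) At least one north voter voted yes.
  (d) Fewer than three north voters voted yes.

(b), (c)

|A| = 18, |A ∩ B| = 3, |A ∖ B| = 15.
(a) |A ∩ B| / |A| > 1/3: fails.
(b) |A ∩ B| < |A ∖ B|: holds.
(c) A ∩ B ≠ ∅ (|A ∩ B| ≥ 1): holds.
(d) |A ∩ B| < 3: fails.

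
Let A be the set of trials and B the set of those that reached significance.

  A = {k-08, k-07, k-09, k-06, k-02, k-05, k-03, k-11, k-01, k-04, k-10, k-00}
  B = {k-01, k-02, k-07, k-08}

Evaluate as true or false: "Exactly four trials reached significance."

The determiner here denotes the relation: |A ∩ B| = 4.
A (the restrictor) = {k-08, k-07, k-09, k-06, k-02, k-05, k-03, k-11, k-01, k-04, k-10, k-00}, |A| = 12.
A ∩ B = {k-08, k-07, k-02, k-01}, so |A ∩ B| = 4.
|A ∩ B| = 4, so the statement is true.

True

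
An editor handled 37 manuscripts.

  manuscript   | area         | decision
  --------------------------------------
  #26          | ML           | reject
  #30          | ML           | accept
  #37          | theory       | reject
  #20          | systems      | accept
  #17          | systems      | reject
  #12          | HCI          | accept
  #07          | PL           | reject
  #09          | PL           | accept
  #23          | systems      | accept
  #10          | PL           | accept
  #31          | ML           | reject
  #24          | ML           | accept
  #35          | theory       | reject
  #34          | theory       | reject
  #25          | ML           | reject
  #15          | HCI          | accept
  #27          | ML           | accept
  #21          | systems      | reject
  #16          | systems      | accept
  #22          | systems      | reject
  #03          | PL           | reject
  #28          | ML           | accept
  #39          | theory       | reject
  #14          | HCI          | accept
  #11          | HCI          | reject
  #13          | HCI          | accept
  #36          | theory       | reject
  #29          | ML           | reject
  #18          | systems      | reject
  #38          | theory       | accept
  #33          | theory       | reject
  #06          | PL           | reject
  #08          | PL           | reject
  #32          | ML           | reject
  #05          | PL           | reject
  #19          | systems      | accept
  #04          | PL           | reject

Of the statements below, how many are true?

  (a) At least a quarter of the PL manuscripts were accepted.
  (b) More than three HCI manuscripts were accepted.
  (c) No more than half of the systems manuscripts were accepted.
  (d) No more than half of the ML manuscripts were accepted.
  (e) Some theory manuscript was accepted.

5

(a) PL: |A| = 8, |A ∩ B| = 2; needs |A ∩ B| / |A| ≥ 1/4 — true.
(b) HCI: |A| = 5, |A ∩ B| = 4; needs |A ∩ B| > 3 — true.
(c) systems: |A| = 8, |A ∩ B| = 4; needs |A ∩ B| ≤ |A ∖ B| — true.
(d) ML: |A| = 9, |A ∩ B| = 4; needs |A ∩ B| ≤ |A ∖ B| — true.
(e) theory: |A| = 7, |A ∩ B| = 1; needs A ∩ B ≠ ∅ (|A ∩ B| ≥ 1) — true.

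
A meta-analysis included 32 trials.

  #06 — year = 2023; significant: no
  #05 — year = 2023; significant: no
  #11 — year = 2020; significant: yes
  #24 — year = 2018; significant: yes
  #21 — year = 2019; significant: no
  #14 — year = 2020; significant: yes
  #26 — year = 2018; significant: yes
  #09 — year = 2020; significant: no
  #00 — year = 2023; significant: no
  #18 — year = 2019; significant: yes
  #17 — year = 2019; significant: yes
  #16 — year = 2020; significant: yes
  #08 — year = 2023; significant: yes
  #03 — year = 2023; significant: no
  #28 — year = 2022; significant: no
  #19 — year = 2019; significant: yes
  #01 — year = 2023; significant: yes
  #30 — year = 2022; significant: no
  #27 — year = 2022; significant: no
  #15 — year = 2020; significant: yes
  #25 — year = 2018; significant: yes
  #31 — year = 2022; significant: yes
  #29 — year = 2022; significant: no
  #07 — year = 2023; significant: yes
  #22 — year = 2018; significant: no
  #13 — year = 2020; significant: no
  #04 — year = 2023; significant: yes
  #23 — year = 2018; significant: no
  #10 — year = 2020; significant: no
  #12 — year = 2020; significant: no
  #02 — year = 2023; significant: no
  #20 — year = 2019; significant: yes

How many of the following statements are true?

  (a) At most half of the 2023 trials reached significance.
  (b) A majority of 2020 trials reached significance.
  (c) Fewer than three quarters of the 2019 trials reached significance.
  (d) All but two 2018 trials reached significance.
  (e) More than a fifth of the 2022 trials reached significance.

(a) 2023: |A| = 9, |A ∩ B| = 4; needs |A ∩ B| ≤ |A ∖ B| — true.
(b) 2020: |A| = 8, |A ∩ B| = 4; needs |A ∩ B| > |A ∖ B| — false.
(c) 2019: |A| = 5, |A ∩ B| = 4; needs |A ∩ B| / |A| < 3/4 — false.
(d) 2018: |A| = 5, |A ∩ B| = 3; needs |A ∖ B| = 2 — true.
(e) 2022: |A| = 5, |A ∩ B| = 1; needs |A ∩ B| / |A| > 1/5 — false.

2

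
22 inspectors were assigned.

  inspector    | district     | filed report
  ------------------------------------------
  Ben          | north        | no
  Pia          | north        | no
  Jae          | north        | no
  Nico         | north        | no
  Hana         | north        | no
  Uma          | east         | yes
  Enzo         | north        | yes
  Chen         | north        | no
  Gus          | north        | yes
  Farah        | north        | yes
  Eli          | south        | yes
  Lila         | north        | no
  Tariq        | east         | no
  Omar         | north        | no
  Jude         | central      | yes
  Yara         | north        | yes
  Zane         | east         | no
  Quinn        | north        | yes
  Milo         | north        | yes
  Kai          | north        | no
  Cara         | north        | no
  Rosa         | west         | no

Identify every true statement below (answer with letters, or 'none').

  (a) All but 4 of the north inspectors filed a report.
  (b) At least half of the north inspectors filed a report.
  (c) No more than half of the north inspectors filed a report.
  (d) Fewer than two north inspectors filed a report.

(c)

|A| = 16, |A ∩ B| = 6, |A ∖ B| = 10.
(a) |A ∖ B| = 4: fails.
(b) |A ∩ B| ≥ |A ∖ B|: fails.
(c) |A ∩ B| ≤ |A ∖ B|: holds.
(d) |A ∩ B| < 2: fails.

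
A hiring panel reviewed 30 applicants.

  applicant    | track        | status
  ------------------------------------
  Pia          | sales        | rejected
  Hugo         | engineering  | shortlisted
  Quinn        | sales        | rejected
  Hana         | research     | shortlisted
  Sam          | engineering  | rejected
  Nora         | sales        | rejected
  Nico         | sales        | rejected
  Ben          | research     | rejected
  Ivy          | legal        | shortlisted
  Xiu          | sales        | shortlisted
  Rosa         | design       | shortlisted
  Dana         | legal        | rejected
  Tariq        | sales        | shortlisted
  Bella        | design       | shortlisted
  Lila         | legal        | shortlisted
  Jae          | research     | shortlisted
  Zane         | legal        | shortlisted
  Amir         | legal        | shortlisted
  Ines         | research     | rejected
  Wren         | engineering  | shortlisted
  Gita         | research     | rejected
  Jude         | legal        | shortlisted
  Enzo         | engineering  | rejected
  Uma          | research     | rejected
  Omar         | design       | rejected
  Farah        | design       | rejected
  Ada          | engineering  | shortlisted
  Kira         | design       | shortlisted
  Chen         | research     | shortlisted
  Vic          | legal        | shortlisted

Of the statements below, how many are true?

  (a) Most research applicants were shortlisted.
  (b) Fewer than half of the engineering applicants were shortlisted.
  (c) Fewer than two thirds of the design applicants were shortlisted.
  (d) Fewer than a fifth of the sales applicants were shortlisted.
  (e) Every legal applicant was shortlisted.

1

(a) research: |A| = 7, |A ∩ B| = 3; needs |A ∩ B| > |A ∖ B| — false.
(b) engineering: |A| = 5, |A ∩ B| = 3; needs |A ∩ B| < |A ∖ B| — false.
(c) design: |A| = 5, |A ∩ B| = 3; needs |A ∩ B| / |A| < 2/3 — true.
(d) sales: |A| = 6, |A ∩ B| = 2; needs |A ∩ B| / |A| < 1/5 — false.
(e) legal: |A| = 7, |A ∩ B| = 6; needs A ⊆ B, i.e. every element of A is in B (|A ∖ B| = 0) — false.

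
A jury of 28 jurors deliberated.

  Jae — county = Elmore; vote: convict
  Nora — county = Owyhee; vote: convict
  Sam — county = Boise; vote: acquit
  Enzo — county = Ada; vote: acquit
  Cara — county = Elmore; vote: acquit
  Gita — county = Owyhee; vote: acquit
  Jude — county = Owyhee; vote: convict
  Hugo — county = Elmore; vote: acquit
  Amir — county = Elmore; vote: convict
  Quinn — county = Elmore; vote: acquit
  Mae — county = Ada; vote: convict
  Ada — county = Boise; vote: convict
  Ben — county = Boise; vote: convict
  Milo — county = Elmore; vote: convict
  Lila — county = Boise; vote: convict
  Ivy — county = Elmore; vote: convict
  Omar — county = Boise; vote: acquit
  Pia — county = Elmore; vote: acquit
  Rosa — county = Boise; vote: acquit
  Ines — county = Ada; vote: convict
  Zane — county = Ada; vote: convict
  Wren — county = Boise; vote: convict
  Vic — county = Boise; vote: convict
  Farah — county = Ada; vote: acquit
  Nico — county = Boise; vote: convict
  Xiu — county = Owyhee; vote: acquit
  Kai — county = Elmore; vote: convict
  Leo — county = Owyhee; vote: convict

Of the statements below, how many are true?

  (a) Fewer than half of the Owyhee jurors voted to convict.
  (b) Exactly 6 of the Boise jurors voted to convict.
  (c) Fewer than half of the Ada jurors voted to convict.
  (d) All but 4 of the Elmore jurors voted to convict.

2

(a) Owyhee: |A| = 5, |A ∩ B| = 3; needs |A ∩ B| < |A ∖ B| — false.
(b) Boise: |A| = 9, |A ∩ B| = 6; needs |A ∩ B| = 6 — true.
(c) Ada: |A| = 5, |A ∩ B| = 3; needs |A ∩ B| < |A ∖ B| — false.
(d) Elmore: |A| = 9, |A ∩ B| = 5; needs |A ∖ B| = 4 — true.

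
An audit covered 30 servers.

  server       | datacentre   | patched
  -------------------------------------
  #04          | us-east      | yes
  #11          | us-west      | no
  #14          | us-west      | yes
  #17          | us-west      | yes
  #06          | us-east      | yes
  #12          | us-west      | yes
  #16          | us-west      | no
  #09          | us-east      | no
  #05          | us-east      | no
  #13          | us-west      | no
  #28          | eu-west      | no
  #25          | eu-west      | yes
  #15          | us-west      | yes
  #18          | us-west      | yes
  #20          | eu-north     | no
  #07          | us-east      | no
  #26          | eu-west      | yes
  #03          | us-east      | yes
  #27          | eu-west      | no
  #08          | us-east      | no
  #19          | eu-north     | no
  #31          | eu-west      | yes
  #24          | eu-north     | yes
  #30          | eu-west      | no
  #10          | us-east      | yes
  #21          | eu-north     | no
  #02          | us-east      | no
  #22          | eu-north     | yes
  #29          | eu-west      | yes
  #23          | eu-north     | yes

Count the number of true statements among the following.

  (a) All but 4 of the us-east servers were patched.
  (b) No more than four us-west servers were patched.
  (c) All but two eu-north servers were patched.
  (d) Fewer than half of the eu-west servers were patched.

(a) us-east: |A| = 9, |A ∩ B| = 4; needs |A ∖ B| = 4 — false.
(b) us-west: |A| = 8, |A ∩ B| = 5; needs |A ∩ B| ≤ 4 — false.
(c) eu-north: |A| = 6, |A ∩ B| = 3; needs |A ∖ B| = 2 — false.
(d) eu-west: |A| = 7, |A ∩ B| = 4; needs |A ∩ B| < |A ∖ B| — false.

0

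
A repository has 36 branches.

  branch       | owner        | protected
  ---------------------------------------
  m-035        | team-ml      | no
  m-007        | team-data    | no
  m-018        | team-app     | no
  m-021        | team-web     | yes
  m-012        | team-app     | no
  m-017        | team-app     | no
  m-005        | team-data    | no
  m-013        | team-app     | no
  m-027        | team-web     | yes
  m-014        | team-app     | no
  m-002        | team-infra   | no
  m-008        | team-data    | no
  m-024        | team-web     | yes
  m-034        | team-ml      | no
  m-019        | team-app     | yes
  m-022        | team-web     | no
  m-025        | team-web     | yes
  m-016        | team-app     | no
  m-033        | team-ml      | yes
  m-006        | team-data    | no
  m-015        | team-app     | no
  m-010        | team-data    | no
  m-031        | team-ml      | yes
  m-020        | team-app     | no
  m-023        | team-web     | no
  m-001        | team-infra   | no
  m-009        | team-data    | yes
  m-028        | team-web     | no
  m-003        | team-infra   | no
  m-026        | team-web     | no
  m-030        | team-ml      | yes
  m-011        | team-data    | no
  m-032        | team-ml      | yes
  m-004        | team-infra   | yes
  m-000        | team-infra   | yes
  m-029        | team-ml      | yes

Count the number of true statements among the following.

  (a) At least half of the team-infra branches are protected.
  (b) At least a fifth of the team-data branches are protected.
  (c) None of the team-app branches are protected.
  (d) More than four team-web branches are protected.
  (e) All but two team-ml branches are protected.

(a) team-infra: |A| = 5, |A ∩ B| = 2; needs |A ∩ B| ≥ |A ∖ B| — false.
(b) team-data: |A| = 7, |A ∩ B| = 1; needs |A ∩ B| / |A| ≥ 1/5 — false.
(c) team-app: |A| = 9, |A ∩ B| = 1; needs A ∩ B = ∅ (|A ∩ B| = 0) — false.
(d) team-web: |A| = 8, |A ∩ B| = 4; needs |A ∩ B| > 4 — false.
(e) team-ml: |A| = 7, |A ∩ B| = 5; needs |A ∖ B| = 2 — true.

1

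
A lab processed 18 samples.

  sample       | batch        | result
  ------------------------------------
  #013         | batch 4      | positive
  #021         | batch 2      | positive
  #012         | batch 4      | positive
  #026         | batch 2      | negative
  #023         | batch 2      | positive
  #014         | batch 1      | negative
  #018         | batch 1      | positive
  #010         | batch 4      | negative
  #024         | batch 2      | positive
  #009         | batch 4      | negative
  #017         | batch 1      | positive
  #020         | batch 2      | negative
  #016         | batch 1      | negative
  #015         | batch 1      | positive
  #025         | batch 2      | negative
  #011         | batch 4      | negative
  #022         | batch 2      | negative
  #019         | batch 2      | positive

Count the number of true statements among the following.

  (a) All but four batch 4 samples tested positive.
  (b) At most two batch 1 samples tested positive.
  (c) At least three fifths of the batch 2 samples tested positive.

0

(a) batch 4: |A| = 5, |A ∩ B| = 2; needs |A ∖ B| = 4 — false.
(b) batch 1: |A| = 5, |A ∩ B| = 3; needs |A ∩ B| ≤ 2 — false.
(c) batch 2: |A| = 8, |A ∩ B| = 4; needs |A ∩ B| / |A| ≥ 3/5 — false.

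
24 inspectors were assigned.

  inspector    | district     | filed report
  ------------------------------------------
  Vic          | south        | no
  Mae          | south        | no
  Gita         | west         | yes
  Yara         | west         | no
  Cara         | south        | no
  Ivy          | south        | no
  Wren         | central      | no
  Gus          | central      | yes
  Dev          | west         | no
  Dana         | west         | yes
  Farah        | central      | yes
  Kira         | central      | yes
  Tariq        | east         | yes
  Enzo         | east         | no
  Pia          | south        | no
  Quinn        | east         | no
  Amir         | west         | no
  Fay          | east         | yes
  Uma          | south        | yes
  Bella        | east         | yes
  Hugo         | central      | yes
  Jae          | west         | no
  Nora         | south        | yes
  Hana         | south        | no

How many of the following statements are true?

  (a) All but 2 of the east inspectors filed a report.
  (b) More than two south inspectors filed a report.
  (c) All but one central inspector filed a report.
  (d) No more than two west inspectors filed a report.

(a) east: |A| = 5, |A ∩ B| = 3; needs |A ∖ B| = 2 — true.
(b) south: |A| = 8, |A ∩ B| = 2; needs |A ∩ B| > 2 — false.
(c) central: |A| = 5, |A ∩ B| = 4; needs |A ∖ B| = 1 — true.
(d) west: |A| = 6, |A ∩ B| = 2; needs |A ∩ B| ≤ 2 — true.

3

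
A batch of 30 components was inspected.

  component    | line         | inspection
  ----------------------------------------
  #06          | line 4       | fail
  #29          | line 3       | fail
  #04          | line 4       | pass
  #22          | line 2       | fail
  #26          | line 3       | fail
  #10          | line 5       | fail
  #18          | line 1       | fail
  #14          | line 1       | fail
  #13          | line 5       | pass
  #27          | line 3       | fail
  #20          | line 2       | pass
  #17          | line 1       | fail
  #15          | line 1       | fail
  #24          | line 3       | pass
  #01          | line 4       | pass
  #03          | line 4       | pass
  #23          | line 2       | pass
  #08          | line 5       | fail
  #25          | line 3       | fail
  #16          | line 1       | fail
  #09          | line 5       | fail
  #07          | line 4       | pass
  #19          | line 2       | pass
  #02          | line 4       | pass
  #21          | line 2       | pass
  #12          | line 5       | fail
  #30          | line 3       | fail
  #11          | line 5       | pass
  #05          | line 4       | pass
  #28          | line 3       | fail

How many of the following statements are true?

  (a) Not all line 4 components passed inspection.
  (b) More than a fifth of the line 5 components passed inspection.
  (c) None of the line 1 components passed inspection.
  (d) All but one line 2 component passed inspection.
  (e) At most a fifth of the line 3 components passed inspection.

5

(a) line 4: |A| = 7, |A ∩ B| = 6; needs A ⊄ B (|A ∖ B| ≥ 1) — true.
(b) line 5: |A| = 6, |A ∩ B| = 2; needs |A ∩ B| / |A| > 1/5 — true.
(c) line 1: |A| = 5, |A ∩ B| = 0; needs A ∩ B = ∅ (|A ∩ B| = 0) — true.
(d) line 2: |A| = 5, |A ∩ B| = 4; needs |A ∖ B| = 1 — true.
(e) line 3: |A| = 7, |A ∩ B| = 1; needs |A ∩ B| / |A| ≤ 1/5 — true.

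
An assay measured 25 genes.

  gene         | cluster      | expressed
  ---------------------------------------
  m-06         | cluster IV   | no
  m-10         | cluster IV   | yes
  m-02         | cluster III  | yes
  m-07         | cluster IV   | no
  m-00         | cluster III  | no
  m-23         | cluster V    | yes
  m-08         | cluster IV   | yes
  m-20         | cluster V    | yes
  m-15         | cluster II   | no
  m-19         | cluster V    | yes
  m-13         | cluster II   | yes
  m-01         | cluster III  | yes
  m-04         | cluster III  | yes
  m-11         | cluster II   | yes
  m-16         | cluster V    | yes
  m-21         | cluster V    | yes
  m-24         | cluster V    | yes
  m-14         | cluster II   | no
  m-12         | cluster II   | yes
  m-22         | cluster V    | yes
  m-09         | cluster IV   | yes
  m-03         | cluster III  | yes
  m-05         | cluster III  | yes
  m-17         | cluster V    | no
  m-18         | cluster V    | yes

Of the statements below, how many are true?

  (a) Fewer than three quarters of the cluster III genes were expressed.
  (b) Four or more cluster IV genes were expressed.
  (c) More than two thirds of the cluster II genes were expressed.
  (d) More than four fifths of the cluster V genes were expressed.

1

(a) cluster III: |A| = 6, |A ∩ B| = 5; needs |A ∩ B| / |A| < 3/4 — false.
(b) cluster IV: |A| = 5, |A ∩ B| = 3; needs |A ∩ B| ≥ 4 — false.
(c) cluster II: |A| = 5, |A ∩ B| = 3; needs |A ∩ B| / |A| > 2/3 — false.
(d) cluster V: |A| = 9, |A ∩ B| = 8; needs |A ∩ B| / |A| > 4/5 — true.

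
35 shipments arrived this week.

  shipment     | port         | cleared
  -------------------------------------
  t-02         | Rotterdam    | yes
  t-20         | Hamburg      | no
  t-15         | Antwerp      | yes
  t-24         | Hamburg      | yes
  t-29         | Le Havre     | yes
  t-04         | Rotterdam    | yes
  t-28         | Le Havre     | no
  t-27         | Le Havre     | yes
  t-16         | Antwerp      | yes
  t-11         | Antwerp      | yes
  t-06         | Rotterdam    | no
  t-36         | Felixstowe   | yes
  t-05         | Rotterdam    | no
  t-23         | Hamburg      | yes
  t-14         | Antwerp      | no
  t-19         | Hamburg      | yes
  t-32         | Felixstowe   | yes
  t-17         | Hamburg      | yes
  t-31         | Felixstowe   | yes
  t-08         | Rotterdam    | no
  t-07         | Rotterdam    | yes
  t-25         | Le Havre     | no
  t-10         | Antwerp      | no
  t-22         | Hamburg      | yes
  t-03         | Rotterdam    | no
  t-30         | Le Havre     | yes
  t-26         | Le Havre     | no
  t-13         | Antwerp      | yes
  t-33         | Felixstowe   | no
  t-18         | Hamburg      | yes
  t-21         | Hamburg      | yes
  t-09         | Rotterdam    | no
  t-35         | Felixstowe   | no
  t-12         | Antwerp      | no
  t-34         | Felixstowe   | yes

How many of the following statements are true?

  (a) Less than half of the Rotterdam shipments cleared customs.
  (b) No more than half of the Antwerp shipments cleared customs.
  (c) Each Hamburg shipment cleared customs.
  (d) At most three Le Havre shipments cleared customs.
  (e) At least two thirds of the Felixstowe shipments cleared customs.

3

(a) Rotterdam: |A| = 8, |A ∩ B| = 3; needs |A ∩ B| < |A ∖ B| — true.
(b) Antwerp: |A| = 7, |A ∩ B| = 4; needs |A ∩ B| ≤ |A ∖ B| — false.
(c) Hamburg: |A| = 8, |A ∩ B| = 7; needs A ⊆ B, i.e. every element of A is in B (|A ∖ B| = 0) — false.
(d) Le Havre: |A| = 6, |A ∩ B| = 3; needs |A ∩ B| ≤ 3 — true.
(e) Felixstowe: |A| = 6, |A ∩ B| = 4; needs |A ∩ B| / |A| ≥ 2/3 — true.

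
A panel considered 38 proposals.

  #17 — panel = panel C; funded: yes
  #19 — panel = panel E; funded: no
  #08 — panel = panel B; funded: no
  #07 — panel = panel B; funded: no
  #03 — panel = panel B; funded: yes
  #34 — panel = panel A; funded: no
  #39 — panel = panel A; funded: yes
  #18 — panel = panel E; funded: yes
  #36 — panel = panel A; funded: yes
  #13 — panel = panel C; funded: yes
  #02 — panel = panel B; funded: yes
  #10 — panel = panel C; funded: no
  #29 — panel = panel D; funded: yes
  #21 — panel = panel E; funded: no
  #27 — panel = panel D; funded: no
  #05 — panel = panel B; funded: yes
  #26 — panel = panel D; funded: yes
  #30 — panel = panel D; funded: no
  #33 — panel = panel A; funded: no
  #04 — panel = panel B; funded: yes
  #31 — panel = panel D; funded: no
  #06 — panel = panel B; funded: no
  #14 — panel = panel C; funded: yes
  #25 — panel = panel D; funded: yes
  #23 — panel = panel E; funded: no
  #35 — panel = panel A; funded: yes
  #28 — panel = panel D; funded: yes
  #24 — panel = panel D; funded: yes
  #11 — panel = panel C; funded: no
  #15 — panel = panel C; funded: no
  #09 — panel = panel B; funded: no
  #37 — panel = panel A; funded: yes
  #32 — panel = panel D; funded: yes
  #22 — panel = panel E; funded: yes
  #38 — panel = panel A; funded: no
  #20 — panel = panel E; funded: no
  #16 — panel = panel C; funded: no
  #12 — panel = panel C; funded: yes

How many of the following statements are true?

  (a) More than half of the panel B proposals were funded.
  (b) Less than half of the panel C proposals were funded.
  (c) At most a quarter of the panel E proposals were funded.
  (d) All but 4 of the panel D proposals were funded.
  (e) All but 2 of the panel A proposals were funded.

0

(a) panel B: |A| = 8, |A ∩ B| = 4; needs |A ∩ B| > |A ∖ B| — false.
(b) panel C: |A| = 8, |A ∩ B| = 4; needs |A ∩ B| < |A ∖ B| — false.
(c) panel E: |A| = 6, |A ∩ B| = 2; needs |A ∩ B| / |A| ≤ 1/4 — false.
(d) panel D: |A| = 9, |A ∩ B| = 6; needs |A ∖ B| = 4 — false.
(e) panel A: |A| = 7, |A ∩ B| = 4; needs |A ∖ B| = 2 — false.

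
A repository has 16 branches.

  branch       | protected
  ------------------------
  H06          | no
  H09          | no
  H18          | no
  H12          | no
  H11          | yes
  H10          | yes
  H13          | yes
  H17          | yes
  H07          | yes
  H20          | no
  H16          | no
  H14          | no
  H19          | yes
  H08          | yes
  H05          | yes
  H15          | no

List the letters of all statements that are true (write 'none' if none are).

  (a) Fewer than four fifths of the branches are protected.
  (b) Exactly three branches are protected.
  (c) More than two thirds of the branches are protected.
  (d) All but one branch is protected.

|A| = 16, |A ∩ B| = 8, |A ∖ B| = 8.
(a) |A ∩ B| / |A| < 4/5: holds.
(b) |A ∩ B| = 3: fails.
(c) |A ∩ B| / |A| > 2/3: fails.
(d) |A ∖ B| = 1: fails.

(a)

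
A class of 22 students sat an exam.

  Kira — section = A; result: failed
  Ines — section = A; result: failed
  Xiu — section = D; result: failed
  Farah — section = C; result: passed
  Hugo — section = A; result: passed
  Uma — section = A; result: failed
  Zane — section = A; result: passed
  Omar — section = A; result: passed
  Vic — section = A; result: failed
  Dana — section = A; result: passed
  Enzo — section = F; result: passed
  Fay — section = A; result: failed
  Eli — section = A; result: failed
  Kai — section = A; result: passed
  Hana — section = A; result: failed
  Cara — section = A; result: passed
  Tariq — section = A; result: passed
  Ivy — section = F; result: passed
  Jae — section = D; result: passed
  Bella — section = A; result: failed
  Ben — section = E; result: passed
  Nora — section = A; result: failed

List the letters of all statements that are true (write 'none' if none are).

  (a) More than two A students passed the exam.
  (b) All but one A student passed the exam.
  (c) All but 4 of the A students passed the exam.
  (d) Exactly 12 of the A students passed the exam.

|A| = 16, |A ∩ B| = 7, |A ∖ B| = 9.
(a) |A ∩ B| > 2: holds.
(b) |A ∖ B| = 1: fails.
(c) |A ∖ B| = 4: fails.
(d) |A ∩ B| = 12: fails.

(a)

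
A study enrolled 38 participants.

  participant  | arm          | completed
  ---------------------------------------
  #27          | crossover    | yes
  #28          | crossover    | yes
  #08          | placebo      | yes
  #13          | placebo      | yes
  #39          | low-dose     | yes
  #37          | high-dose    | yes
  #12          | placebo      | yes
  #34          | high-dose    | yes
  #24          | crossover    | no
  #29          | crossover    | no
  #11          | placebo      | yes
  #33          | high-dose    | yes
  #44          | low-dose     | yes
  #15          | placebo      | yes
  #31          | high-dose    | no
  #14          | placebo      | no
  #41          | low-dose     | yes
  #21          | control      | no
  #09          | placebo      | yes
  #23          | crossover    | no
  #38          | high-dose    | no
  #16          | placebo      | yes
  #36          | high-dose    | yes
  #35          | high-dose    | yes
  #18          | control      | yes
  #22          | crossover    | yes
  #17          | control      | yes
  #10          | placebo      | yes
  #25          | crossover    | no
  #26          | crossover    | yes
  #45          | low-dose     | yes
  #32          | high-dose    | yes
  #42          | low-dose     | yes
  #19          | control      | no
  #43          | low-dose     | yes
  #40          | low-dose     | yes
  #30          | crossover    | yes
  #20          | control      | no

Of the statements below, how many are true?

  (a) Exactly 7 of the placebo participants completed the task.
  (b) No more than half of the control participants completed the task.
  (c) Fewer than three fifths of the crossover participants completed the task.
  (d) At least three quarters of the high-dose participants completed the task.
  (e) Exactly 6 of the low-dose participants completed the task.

3

(a) placebo: |A| = 9, |A ∩ B| = 8; needs |A ∩ B| = 7 — false.
(b) control: |A| = 5, |A ∩ B| = 2; needs |A ∩ B| ≤ |A ∖ B| — true.
(c) crossover: |A| = 9, |A ∩ B| = 5; needs |A ∩ B| / |A| < 3/5 — true.
(d) high-dose: |A| = 8, |A ∩ B| = 6; needs |A ∩ B| / |A| ≥ 3/4 — true.
(e) low-dose: |A| = 7, |A ∩ B| = 7; needs |A ∩ B| = 6 — false.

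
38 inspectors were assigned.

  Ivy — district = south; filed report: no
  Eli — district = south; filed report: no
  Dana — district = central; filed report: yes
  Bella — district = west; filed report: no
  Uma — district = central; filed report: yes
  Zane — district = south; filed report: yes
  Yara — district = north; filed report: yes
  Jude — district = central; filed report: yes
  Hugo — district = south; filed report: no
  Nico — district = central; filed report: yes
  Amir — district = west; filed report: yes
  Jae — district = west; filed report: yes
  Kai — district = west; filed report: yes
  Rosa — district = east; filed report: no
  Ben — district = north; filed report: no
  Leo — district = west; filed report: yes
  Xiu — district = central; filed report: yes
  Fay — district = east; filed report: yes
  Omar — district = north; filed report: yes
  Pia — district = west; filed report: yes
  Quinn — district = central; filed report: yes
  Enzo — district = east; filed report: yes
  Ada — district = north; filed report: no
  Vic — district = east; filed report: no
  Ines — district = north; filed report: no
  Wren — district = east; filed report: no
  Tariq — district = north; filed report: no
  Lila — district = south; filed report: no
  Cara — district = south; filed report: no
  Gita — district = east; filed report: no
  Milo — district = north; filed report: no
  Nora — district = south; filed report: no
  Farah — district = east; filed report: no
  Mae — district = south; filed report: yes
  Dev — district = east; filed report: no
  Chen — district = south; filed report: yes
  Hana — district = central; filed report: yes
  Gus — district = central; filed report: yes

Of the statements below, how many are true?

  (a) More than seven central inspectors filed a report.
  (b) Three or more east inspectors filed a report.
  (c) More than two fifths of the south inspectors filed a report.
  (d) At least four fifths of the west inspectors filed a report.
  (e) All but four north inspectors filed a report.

2

(a) central: |A| = 8, |A ∩ B| = 8; needs |A ∩ B| > 7 — true.
(b) east: |A| = 8, |A ∩ B| = 2; needs |A ∩ B| ≥ 3 — false.
(c) south: |A| = 9, |A ∩ B| = 3; needs |A ∩ B| / |A| > 2/5 — false.
(d) west: |A| = 6, |A ∩ B| = 5; needs |A ∩ B| / |A| ≥ 4/5 — true.
(e) north: |A| = 7, |A ∩ B| = 2; needs |A ∖ B| = 4 — false.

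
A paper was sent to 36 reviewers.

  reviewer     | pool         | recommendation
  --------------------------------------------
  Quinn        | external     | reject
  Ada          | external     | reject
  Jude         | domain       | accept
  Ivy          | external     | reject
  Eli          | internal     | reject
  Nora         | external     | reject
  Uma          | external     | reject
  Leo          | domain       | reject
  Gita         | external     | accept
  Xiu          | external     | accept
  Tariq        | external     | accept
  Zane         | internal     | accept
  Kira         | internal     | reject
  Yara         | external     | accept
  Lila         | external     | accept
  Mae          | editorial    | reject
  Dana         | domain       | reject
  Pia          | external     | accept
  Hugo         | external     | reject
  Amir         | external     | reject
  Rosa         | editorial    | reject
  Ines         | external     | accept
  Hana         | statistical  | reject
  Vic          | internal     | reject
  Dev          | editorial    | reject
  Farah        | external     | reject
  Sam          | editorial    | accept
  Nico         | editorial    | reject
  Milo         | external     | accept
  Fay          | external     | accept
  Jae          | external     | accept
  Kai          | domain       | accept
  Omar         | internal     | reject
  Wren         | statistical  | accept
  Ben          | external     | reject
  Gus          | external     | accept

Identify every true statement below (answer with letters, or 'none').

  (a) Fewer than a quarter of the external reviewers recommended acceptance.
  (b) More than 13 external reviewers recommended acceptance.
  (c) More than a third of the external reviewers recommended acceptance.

(c)

|A| = 20, |A ∩ B| = 11, |A ∖ B| = 9.
(a) |A ∩ B| / |A| < 1/4: fails.
(b) |A ∩ B| > 13: fails.
(c) |A ∩ B| / |A| > 1/3: holds.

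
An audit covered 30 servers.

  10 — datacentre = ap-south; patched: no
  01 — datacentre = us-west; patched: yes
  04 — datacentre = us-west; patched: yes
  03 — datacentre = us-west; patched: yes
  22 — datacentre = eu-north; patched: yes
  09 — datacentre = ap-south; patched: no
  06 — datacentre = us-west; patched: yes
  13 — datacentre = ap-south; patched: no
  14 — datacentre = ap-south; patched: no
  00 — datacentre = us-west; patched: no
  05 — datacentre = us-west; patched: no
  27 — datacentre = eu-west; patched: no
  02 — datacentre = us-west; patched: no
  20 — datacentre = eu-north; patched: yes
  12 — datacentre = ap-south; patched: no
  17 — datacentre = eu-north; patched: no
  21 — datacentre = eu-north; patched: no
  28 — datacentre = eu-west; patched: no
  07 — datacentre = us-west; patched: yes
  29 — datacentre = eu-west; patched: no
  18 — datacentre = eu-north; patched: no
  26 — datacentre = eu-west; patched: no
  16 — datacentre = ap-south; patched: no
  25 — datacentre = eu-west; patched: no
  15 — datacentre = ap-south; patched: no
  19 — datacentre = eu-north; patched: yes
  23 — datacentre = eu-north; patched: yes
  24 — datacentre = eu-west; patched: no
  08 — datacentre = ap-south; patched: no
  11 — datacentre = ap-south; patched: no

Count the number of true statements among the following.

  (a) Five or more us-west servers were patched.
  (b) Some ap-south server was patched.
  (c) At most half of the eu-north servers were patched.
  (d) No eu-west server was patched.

(a) us-west: |A| = 8, |A ∩ B| = 5; needs |A ∩ B| ≥ 5 — true.
(b) ap-south: |A| = 9, |A ∩ B| = 0; needs A ∩ B ≠ ∅ (|A ∩ B| ≥ 1) — false.
(c) eu-north: |A| = 7, |A ∩ B| = 4; needs |A ∩ B| ≤ |A ∖ B| — false.
(d) eu-west: |A| = 6, |A ∩ B| = 0; needs A ∩ B = ∅ (|A ∩ B| = 0) — true.

2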